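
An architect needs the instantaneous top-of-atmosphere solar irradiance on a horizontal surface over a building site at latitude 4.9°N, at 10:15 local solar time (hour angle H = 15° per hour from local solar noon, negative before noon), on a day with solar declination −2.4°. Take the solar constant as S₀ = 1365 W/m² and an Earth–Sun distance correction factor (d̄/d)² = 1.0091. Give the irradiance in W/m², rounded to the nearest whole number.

1225 W/m²

Hour angle H = 15° × (10.25 − 12) = -26.25°.
cos θ_z = sin φ sin δ + cos φ cos δ cos H = (0.0854)(-0.0419) + (0.9963)(0.9991)(0.8969) = 0.8892.
Top-of-atmosphere irradiance = S₀ (d̄/d)² cos θ_z = 1365 × 1.0091 × 0.8892 = 1224.80 W/m².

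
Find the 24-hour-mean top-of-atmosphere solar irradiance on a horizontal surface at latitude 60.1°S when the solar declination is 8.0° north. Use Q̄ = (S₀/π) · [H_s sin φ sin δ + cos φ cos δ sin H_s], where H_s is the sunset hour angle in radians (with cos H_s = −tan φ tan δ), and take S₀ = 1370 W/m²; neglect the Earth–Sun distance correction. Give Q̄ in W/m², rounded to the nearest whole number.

The sunset hour angle satisfies cos H_s = −tan φ tan δ = 0.2444, giving H_s = 75.85°. In radians, H_s = 1.3238.
H_s sin φ sin δ = 1.3238 × -0.8669 × 0.1392 = -0.1597.
cos φ cos δ sin H_s = 0.4985 × 0.9903 × 0.9697 = 0.4787.
Q̄ = (1370/π) × (-0.1597 + 0.4787) = 436.08 × 0.3190 = 139.11 W/m².

139 W/m²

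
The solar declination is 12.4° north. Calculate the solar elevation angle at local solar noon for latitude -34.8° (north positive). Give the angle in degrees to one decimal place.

42.8°

At local solar noon the hour angle is zero, so the elevation is 90° − |φ − δ| = 90° − |-34.8° − (12.4°)| = 90° − 47.2° = 42.8°.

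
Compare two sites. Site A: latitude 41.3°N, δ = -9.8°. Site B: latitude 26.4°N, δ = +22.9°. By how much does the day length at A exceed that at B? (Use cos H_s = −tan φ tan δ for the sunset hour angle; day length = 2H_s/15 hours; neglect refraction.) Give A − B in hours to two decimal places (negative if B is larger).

-2.78 h

A: H_s = arccos(−tan 41.3° · tan -9.8°) = 81.27°, so 2H_s/15 = 10.8360 h.
B: H_s = arccos(−tan 26.4° · tan 22.9°) = 102.10°, so 2H_s/15 = 13.6133 h.
A − B = 10.8360 − 13.6133 = -2.7773 h.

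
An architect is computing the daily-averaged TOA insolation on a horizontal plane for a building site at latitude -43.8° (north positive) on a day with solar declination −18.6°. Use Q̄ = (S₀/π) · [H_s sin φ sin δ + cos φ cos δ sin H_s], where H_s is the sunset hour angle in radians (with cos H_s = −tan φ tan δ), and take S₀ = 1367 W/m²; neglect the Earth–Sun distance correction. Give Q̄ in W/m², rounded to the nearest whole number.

cos H_s = −tan(-43.8°) · tan(-18.6°) = -0.3227, so H_s = arccos(-0.3227) = 108.83°. In radians, H_s = 1.8994.
H_s sin φ sin δ = 1.8994 × -0.6921 × -0.3190 = 0.4193.
cos φ cos δ sin H_s = 0.7218 × 0.9478 × 0.9465 = 0.6475.
Q̄ = (1367/π) × (0.4193 + 0.6475) = 435.13 × 1.0668 = 464.20 W/m².

464 W/m²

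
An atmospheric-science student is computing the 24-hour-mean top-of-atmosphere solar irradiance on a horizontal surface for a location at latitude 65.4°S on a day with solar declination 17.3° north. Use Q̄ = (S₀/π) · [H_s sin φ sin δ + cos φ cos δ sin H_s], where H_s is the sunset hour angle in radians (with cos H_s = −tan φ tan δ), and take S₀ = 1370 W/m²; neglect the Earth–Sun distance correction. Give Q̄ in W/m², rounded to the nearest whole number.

30 W/m²

cos H_s = −tan(-65.4°) · tan(17.3°) = 0.6803, so H_s = arccos(0.6803) = 47.13°. In radians, H_s = 0.8226.
H_s sin φ sin δ = 0.8226 × -0.9092 × 0.2974 = -0.2224.
cos φ cos δ sin H_s = 0.4163 × 0.9548 × 0.7329 = 0.2913.
Q̄ = (1370/π) × (-0.2224 + 0.2913) = 436.08 × 0.0689 = 30.05 W/m².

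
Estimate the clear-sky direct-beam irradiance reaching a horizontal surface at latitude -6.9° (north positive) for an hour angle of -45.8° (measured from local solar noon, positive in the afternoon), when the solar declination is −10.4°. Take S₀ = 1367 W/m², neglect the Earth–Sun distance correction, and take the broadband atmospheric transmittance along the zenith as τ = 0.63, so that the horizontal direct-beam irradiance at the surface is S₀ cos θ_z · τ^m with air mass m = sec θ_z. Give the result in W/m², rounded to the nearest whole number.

cos θ_z = sin(-6.9°) sin(-10.4°) + cos(-6.9°) cos(-10.4°) cos(-45.80°) = 0.0217 + 0.6807 = 0.7024.
Air mass m = 1/cos θ_z = 1/0.7024 = 1.424; τ^m = 0.63^1.424 = 0.5179.
Surface direct beam = 1367 × 0.7024 × 0.5179 = 497.28 W/m².

497 W/m²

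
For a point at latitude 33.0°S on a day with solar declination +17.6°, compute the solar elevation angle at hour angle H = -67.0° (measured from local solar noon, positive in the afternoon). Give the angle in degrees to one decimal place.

cos θ_z = sin(-33.0°) sin(17.6°) + cos(-33.0°) cos(17.6°) cos(-67.00°) = -0.1647 + 0.3124 = 0.1477.
θ_z = arccos(0.1477) = 81.51°, so the elevation is 90° − 81.51° = 8.49°.

8.5°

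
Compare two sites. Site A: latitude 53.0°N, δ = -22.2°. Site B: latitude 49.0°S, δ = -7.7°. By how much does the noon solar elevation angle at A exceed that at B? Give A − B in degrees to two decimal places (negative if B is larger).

A: 90° − |53.0 − (-22.2)| = 14.80°.
B: 90° − |-49.0 − (-7.7)| = 48.70°.
A − B = 14.80 − 48.70 = -33.90°.

-33.90°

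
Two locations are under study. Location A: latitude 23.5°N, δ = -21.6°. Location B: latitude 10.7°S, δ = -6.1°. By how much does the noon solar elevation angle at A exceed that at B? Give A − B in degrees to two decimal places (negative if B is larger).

A: 90° − |23.5 − (-21.6)| = 44.90°.
B: 90° − |-10.7 − (-6.1)| = 85.40°.
A − B = 44.90 − 85.40 = -40.50°.

-40.50°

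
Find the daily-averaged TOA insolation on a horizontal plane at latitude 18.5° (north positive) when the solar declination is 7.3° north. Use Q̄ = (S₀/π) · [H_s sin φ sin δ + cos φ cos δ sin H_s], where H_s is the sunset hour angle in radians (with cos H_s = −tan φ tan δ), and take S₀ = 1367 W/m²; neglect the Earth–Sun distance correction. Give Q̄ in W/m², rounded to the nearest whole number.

437 W/m²

−tan φ tan δ = −(0.3346)(0.1281) = -0.0429; H_s = arccos(-0.0429) = 92.46°. In radians, H_s = 1.6137.
H_s sin φ sin δ = 1.6137 × 0.3173 × 0.1271 = 0.0651.
cos φ cos δ sin H_s = 0.9483 × 0.9919 × 0.9991 = 0.9398.
Q̄ = (1367/π) × (0.0651 + 0.9398) = 435.13 × 1.0049 = 437.26 W/m².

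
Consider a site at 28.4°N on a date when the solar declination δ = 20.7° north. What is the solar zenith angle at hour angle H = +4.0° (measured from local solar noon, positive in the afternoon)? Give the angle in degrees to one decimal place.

cos θ_z = sin(28.4°) sin(20.7°) + cos(28.4°) cos(20.7°) cos(4.00°) = 0.1681 + 0.8209 = 0.9890.
θ_z = arccos(0.9890) = 8.51°.

8.5°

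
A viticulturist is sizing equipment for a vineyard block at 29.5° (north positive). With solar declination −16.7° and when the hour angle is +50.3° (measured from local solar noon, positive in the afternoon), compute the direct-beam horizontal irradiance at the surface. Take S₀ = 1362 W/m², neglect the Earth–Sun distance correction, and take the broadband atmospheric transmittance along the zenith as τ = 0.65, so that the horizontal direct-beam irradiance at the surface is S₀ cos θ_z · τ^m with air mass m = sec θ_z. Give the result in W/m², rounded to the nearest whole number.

177 W/m²

With φ = 29.5°, δ = -16.7°, H = 50.30°: sin φ sin δ = -0.1415, cos φ cos δ cos H = 0.5325, so cos θ_z = 0.3910.
Air mass m = 1/cos θ_z = 1/0.3910 = 2.558; τ^m = 0.65^2.558 = 0.3322.
Surface direct beam = 1362 × 0.3910 × 0.3322 = 176.91 W/m².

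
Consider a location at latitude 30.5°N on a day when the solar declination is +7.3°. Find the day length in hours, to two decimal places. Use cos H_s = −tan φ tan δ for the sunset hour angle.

12.58 hours

cos H_s = −tan(30.5°) · tan(7.3°) = -0.0755, so H_s = arccos(-0.0755) = 94.33°.
Day length = 2 H_s / 15° h⁻¹ = 188.66° / 15 = 12.577 h.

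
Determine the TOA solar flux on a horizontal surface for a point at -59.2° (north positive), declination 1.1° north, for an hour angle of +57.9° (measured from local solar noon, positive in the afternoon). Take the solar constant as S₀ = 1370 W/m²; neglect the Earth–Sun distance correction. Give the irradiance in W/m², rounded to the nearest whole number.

350 W/m²

cos θ_z = sin(-59.2°) sin(1.1°) + cos(-59.2°) cos(1.1°) cos(57.90°) = -0.0165 + 0.2720 = 0.2555.
Top-of-atmosphere irradiance = S₀ cos θ_z = 1370 × 0.2555 = 350.04 W/m².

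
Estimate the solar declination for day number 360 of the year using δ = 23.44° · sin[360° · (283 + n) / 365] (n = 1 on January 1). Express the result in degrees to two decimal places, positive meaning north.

360 × (283 + 360) / 365 = 634.192°; sin(634.192°) = -0.9973.
δ = 23.44 × -0.9973 = -23.377° ≈ -23.38°.

-23.38°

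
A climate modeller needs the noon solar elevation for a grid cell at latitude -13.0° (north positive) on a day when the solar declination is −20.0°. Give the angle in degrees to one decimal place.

83.0°

At local solar noon the hour angle is zero, so the elevation is 90° − |φ − δ| = 90° − |-13.0° − (-20.0°)| = 90° − 7.0° = 83.0°.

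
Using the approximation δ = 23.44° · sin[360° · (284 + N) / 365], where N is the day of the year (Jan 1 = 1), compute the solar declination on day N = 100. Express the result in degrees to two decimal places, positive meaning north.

+7.53°

360 × (284 + 100) / 365 = 378.740°; sin(378.740°) = 0.3213.
δ = 23.44 × 0.3213 = 7.531° ≈ +7.53°.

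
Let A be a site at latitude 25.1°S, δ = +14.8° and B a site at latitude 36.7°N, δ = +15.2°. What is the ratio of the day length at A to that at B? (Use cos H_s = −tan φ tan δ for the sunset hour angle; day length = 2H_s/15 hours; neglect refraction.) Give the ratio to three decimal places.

A: H_s = arccos(−tan -25.1° · tan 14.8°) = 82.89°, so 2H_s/15 = 11.0520 h.
B: H_s = arccos(−tan 36.7° · tan 15.2°) = 101.68°, so 2H_s/15 = 13.5573 h.
Ratio A/B = 11.0520 / 13.5573 = 0.8152.

0.815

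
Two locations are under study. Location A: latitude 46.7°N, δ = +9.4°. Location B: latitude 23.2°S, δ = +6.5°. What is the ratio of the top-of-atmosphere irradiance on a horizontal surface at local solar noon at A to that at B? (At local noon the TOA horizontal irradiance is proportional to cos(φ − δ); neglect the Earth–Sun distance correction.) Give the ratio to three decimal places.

A: cos θ_z = cos(46.7° − (9.4°)) = 0.7955.
B: cos θ_z = cos(-23.2° − (6.5°)) = 0.8686.
Ratio A/B = 0.7955 / 0.8686 = 0.9158.

0.916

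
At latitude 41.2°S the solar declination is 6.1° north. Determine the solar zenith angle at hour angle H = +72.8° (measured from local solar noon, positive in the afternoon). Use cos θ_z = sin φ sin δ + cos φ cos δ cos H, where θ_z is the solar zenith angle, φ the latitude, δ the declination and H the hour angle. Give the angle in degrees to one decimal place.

81.3°

With φ = -41.2°, δ = 6.1°, H = 72.80°: sin φ sin δ = -0.0700, cos φ cos δ cos H = 0.2212, so cos θ_z = 0.1512.
θ_z = arccos(0.1512) = 81.30°.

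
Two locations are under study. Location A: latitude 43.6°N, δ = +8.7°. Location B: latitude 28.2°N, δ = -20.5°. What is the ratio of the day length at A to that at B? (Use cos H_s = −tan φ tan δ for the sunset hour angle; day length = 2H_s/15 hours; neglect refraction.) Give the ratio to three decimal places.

1.254

A: H_s = arccos(−tan 43.6° · tan 8.7°) = 98.38°, so 2H_s/15 = 13.1173 h.
B: H_s = arccos(−tan 28.2° · tan -20.5°) = 78.44°, so 2H_s/15 = 10.4587 h.
Ratio A/B = 13.1173 / 10.4587 = 1.2542.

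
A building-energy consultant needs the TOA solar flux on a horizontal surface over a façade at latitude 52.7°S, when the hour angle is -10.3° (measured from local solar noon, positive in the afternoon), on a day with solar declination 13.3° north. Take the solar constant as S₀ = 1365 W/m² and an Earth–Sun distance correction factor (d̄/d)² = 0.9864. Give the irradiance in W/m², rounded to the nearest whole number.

535 W/m²

cos θ_z = sin(-52.7°) sin(13.3°) + cos(-52.7°) cos(13.3°) cos(-10.30°) = -0.1830 + 0.5802 = 0.3972.
Top-of-atmosphere irradiance = S₀ (d̄/d)² cos θ_z = 1365 × 0.9864 × 0.3972 = 534.80 W/m².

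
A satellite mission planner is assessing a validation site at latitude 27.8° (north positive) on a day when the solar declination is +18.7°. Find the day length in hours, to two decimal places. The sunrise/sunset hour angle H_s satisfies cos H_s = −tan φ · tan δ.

The sunset hour angle satisfies cos H_s = −tan φ tan δ = -0.1785, giving H_s = 100.28°.
Day length = 2 H_s / 15° h⁻¹ = 200.56° / 15 = 13.371 h.

13.37 hours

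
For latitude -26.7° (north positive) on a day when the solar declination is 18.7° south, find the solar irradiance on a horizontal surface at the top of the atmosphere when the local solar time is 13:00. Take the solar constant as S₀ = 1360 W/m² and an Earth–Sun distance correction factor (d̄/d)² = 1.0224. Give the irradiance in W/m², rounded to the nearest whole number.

1337 W/m²

Hour angle H = 15° × (13 − 12) = 15.00°.
cos θ_z = sin(-26.7°) sin(-18.7°) + cos(-26.7°) cos(-18.7°) cos(15.00°) = 0.1441 + 0.8174 = 0.9615.
Top-of-atmosphere irradiance = S₀ (d̄/d)² cos θ_z = 1360 × 1.0224 × 0.9615 = 1336.93 W/m².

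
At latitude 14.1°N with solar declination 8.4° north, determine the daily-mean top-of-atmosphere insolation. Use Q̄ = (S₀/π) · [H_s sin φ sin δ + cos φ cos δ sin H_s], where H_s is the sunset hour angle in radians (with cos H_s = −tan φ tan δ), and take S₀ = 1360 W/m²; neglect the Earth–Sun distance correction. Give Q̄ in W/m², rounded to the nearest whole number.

440 W/m²

The sunset hour angle satisfies cos H_s = −tan φ tan δ = -0.0371, giving H_s = 92.13°. In radians, H_s = 1.6080.
H_s sin φ sin δ = 1.6080 × 0.2436 × 0.1461 = 0.0572.
cos φ cos δ sin H_s = 0.9699 × 0.9893 × 0.9993 = 0.9589.
Q̄ = (1360/π) × (0.0572 + 0.9589) = 432.90 × 1.0161 = 439.87 W/m².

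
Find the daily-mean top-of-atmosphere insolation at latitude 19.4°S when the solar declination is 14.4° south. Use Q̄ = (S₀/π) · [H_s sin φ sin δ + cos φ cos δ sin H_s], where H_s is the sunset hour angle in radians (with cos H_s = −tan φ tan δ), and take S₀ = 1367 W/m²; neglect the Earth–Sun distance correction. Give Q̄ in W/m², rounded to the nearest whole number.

456 W/m²

cos H_s = −tan(-19.4°) · tan(-14.4°) = -0.0904, so H_s = arccos(-0.0904) = 95.19°. In radians, H_s = 1.6614.
H_s sin φ sin δ = 1.6614 × -0.3322 × -0.2487 = 0.1373.
cos φ cos δ sin H_s = 0.9432 × 0.9686 × 0.9959 = 0.9098.
Q̄ = (1367/π) × (0.1373 + 0.9098) = 435.13 × 1.0471 = 455.62 W/m².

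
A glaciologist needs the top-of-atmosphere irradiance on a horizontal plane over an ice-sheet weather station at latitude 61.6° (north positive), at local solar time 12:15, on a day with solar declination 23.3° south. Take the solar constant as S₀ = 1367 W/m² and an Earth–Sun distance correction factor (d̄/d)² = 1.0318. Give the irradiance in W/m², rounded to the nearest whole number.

Hour angle H = 15° × (12.25 − 12) = 3.75°.
cos θ_z = sin φ sin δ + cos φ cos δ cos H = (0.8796)(-0.3955) + (0.4756)(0.9184)(0.9979) = 0.0880.
Top-of-atmosphere irradiance = S₀ (d̄/d)² cos θ_z = 1367 × 1.0318 × 0.0880 = 124.12 W/m².

124 W/m²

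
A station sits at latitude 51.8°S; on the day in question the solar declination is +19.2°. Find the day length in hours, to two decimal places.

8.50 hours

The sunset hour angle satisfies cos H_s = −tan φ tan δ = 0.4425, giving H_s = 63.74°.
Day length = 2 H_s / 15° h⁻¹ = 127.48° / 15 = 8.499 h.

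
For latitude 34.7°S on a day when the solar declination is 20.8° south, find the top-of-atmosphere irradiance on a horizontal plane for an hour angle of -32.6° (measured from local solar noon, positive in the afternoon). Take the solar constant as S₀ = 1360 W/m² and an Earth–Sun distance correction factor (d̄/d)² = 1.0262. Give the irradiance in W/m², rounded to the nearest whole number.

1186 W/m²

cos θ_z = sin φ sin δ + cos φ cos δ cos H = (-0.5693)(-0.3551) + (0.8221)(0.9348)(0.8425) = 0.8496.
Top-of-atmosphere irradiance = S₀ (d̄/d)² cos θ_z = 1360 × 1.0262 × 0.8496 = 1185.73 W/m².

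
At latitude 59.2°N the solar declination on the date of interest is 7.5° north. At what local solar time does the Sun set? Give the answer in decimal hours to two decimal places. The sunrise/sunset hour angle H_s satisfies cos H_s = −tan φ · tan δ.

The sunset hour angle satisfies cos H_s = −tan φ tan δ = -0.2208, giving H_s = 102.76°.
Sunset is at 12 + H_s/15 = 12 + 6.851 = 18.851 h local solar time.

18.85 h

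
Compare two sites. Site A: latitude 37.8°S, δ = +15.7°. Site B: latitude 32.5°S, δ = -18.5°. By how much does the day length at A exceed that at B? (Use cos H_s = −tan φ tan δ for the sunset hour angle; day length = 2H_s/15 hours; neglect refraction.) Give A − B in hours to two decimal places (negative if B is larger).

A: H_s = arccos(−tan -37.8° · tan 15.7°) = 77.41°, so 2H_s/15 = 10.3213 h.
B: H_s = arccos(−tan -32.5° · tan -18.5°) = 102.31°, so 2H_s/15 = 13.6413 h.
A − B = 10.3213 − 13.6413 = -3.3200 h.

-3.32 h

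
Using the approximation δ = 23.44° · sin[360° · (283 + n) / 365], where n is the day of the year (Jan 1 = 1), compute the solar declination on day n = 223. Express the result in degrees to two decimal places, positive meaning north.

360 × (283 + 223) / 365 = 499.068°; sin(499.068°) = 0.6552.
δ = 23.44 × 0.6552 = 15.358° ≈ +15.36°.

+15.36°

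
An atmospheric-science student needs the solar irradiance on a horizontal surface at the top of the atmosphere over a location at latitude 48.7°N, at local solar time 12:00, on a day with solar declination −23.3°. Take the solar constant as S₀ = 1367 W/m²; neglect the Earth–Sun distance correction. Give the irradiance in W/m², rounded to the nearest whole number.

Hour angle H = 15° × (12 − 12) = 0.00°.
With φ = 48.7°, δ = -23.3°, H = 0.00°: sin φ sin δ = -0.2972, cos φ cos δ cos H = 0.6062, so cos θ_z = 0.3090.
Top-of-atmosphere irradiance = S₀ cos θ_z = 1367 × 0.3090 = 422.40 W/m².

422 W/m²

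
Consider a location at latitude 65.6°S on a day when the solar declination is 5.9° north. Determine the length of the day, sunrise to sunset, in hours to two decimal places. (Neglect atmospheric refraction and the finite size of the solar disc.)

10.24 hours

The sunset hour angle satisfies cos H_s = −tan φ tan δ = 0.2278, giving H_s = 76.83°.
Day length = 2 H_s / 15° h⁻¹ = 153.66° / 15 = 10.244 h.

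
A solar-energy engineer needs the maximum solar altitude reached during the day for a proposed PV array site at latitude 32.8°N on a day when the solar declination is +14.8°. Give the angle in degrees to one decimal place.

72.0°

At local solar noon the hour angle is zero, so the elevation is 90° − |φ − δ| = 90° − |32.8° − (14.8°)| = 90° − 18.0° = 72.0°.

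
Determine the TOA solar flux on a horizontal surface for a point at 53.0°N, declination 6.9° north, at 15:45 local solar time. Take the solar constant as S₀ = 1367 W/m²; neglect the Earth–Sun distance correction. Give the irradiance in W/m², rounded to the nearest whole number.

Hour angle H = 15° × (15.75 − 12) = 56.25°.
cos θ_z = sin φ sin δ + cos φ cos δ cos H = (0.7986)(0.1201) + (0.6018)(0.9928)(0.5556) = 0.4279.
Top-of-atmosphere irradiance = S₀ cos θ_z = 1367 × 0.4279 = 584.94 W/m².

585 W/m²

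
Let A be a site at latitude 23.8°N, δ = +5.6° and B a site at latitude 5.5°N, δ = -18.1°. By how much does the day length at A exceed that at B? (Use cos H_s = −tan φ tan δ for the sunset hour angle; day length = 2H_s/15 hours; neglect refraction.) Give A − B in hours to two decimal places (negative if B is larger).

+0.57 h

A: H_s = arccos(−tan 23.8° · tan 5.6°) = 92.48°, so 2H_s/15 = 12.3307 h.
B: H_s = arccos(−tan 5.5° · tan -18.1°) = 88.20°, so 2H_s/15 = 11.7600 h.
A − B = 12.3307 − 11.7600 = 0.5707 h.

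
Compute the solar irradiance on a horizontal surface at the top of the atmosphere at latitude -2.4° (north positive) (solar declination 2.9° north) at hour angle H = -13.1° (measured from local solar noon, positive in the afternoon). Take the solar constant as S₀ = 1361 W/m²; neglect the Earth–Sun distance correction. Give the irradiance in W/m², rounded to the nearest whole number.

cos θ_z = sin φ sin δ + cos φ cos δ cos H = (-0.0419)(0.0506) + (0.9991)(0.9987)(0.9740) = 0.9697.
Top-of-atmosphere irradiance = S₀ cos θ_z = 1361 × 0.9697 = 1319.76 W/m².

1320 W/m²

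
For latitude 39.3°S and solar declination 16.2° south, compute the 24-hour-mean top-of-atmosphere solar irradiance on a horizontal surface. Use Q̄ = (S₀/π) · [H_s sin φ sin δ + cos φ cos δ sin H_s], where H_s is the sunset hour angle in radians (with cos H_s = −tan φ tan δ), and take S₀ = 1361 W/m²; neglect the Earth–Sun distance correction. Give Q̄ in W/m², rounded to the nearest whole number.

451 W/m²

The sunset hour angle satisfies cos H_s = −tan φ tan δ = -0.2378, giving H_s = 103.76°. In radians, H_s = 1.8110.
H_s sin φ sin δ = 1.8110 × -0.6334 × -0.2790 = 0.3200.
cos φ cos δ sin H_s = 0.7738 × 0.9603 × 0.9713 = 0.7218.
Q̄ = (1361/π) × (0.3200 + 0.7218) = 433.22 × 1.0418 = 451.33 W/m².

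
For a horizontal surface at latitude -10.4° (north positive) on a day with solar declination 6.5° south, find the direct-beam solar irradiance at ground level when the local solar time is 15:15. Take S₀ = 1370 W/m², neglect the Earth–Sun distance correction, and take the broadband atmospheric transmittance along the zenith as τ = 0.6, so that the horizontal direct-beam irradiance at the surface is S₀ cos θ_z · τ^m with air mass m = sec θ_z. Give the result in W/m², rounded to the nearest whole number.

Hour angle H = 15° × (15.25 − 12) = 48.75°.
cos θ_z = sin(-10.4°) sin(-6.5°) + cos(-10.4°) cos(-6.5°) cos(48.75°) = 0.0204 + 0.6443 = 0.6647.
Air mass m = 1/cos θ_z = 1/0.6647 = 1.504; τ^m = 0.6^1.504 = 0.4638.
Surface direct beam = 1370 × 0.6647 × 0.4638 = 422.35 W/m².

422 W/m²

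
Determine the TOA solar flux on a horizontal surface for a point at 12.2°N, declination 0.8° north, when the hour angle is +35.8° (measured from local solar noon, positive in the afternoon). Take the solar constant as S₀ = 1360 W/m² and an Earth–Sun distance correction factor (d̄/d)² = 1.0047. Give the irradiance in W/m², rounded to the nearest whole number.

1087 W/m²

With φ = 12.2°, δ = 0.8°, H = 35.80°: sin φ sin δ = 0.0030, cos φ cos δ cos H = 0.7927, so cos θ_z = 0.7957.
Top-of-atmosphere irradiance = S₀ (d̄/d)² cos θ_z = 1360 × 1.0047 × 0.7957 = 1087.24 W/m².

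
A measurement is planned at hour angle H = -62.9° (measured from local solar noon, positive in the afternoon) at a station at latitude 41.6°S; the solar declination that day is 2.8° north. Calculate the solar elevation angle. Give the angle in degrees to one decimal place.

With φ = -41.6°, δ = 2.8°, H = -62.90°: sin φ sin δ = -0.0324, cos φ cos δ cos H = 0.3402, so cos θ_z = 0.3078.
θ_z = arccos(0.3078) = 72.07°, so the elevation is 90° − 72.07° = 17.93°.

17.9°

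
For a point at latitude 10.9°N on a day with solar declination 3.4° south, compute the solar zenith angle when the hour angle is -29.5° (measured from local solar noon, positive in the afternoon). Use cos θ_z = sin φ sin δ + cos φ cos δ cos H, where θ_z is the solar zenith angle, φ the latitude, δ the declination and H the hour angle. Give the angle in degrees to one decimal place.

cos θ_z = sin(10.9°) sin(-3.4°) + cos(10.9°) cos(-3.4°) cos(-29.50°) = -0.0112 + 0.8531 = 0.8419.
θ_z = arccos(0.8419) = 32.66°.

32.7°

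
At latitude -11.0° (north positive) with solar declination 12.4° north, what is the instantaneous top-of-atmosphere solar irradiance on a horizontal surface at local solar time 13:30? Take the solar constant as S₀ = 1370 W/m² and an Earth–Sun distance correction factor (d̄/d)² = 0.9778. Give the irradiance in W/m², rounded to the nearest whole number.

Hour angle H = 15° × (13.5 − 12) = 22.50°.
cos θ_z = sin φ sin δ + cos φ cos δ cos H = (-0.1908)(0.2147) + (0.9816)(0.9767)(0.9239) = 0.8448.
Top-of-atmosphere irradiance = S₀ (d̄/d)² cos θ_z = 1370 × 0.9778 × 0.8448 = 1131.68 W/m².

1132 W/m²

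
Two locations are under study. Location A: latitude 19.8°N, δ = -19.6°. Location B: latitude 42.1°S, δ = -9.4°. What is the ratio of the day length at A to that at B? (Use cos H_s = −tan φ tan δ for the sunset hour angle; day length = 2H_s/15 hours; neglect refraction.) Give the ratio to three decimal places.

A: H_s = arccos(−tan 19.8° · tan -19.6°) = 82.63°, so 2H_s/15 = 11.0173 h.
B: H_s = arccos(−tan -42.1° · tan -9.4°) = 98.60°, so 2H_s/15 = 13.1467 h.
Ratio A/B = 11.0173 / 13.1467 = 0.8380.

0.838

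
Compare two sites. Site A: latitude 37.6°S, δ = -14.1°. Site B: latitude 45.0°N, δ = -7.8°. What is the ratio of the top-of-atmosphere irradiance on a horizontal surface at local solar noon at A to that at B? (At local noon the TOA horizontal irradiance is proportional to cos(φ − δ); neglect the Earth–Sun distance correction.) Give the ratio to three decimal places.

A: cos θ_z = cos(-37.6° − (-14.1°)) = 0.9171.
B: cos θ_z = cos(45.0° − (-7.8°)) = 0.6046.
Ratio A/B = 0.9171 / 0.6046 = 1.5169.

1.517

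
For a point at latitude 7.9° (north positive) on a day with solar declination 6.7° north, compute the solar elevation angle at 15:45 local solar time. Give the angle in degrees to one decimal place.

Hour angle H = 15° × (15.75 − 12) = 56.25°.
cos θ_z = sin φ sin δ + cos φ cos δ cos H = (0.1374)(0.1167) + (0.9905)(0.9932)(0.5556) = 0.5626.
θ_z = arccos(0.5626) = 55.76°, so the elevation is 90° − 55.76° = 34.24°.

34.2°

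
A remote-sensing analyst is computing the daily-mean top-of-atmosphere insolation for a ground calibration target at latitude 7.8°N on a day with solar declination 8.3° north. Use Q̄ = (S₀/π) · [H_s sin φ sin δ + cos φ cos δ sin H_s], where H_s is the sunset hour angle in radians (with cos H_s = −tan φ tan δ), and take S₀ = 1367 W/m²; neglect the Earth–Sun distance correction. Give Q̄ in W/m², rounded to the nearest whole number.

cos H_s = −tan(7.8°) · tan(8.3°) = -0.0200, so H_s = arccos(-0.0200) = 91.15°. In radians, H_s = 1.5909.
H_s sin φ sin δ = 1.5909 × 0.1357 × 0.1444 = 0.0312.
cos φ cos δ sin H_s = 0.9907 × 0.9895 × 0.9998 = 0.9801.
Q̄ = (1367/π) × (0.0312 + 0.9801) = 435.13 × 1.0113 = 440.05 W/m².

440 W/m²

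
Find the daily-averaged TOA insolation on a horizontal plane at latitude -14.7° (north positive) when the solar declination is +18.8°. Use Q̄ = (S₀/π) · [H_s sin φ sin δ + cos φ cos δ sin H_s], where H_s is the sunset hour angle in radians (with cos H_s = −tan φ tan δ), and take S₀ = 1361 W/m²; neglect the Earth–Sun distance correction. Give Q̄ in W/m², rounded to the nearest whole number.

−tan φ tan δ = −(-0.2623)(0.3404) = 0.0893; H_s = arccos(0.0893) = 84.88°. In radians, H_s = 1.4814.
H_s sin φ sin δ = 1.4814 × -0.2538 × 0.3223 = -0.1212.
cos φ cos δ sin H_s = 0.9673 × 0.9466 × 0.9960 = 0.9120.
Q̄ = (1361/π) × (-0.1212 + 0.9120) = 433.22 × 0.7908 = 342.59 W/m².

343 W/m²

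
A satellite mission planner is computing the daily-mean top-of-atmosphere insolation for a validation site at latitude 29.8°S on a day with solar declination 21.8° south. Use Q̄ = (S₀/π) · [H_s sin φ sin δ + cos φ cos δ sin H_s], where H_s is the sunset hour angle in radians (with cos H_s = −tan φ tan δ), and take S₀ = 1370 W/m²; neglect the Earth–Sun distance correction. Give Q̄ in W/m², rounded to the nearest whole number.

487 W/m²

−tan φ tan δ = −(-0.5727)(-0.4000) = -0.2291; H_s = arccos(-0.2291) = 103.24°. In radians, H_s = 1.8019.
H_s sin φ sin δ = 1.8019 × -0.4970 × -0.3714 = 0.3326.
cos φ cos δ sin H_s = 0.8678 × 0.9285 × 0.9734 = 0.7843.
Q̄ = (1370/π) × (0.3326 + 0.7843) = 436.08 × 1.1169 = 487.06 W/m².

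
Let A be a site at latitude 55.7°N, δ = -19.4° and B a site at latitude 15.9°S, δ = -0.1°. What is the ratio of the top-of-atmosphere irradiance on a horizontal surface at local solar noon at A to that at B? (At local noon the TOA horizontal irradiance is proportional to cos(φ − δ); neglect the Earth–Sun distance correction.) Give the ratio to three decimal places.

A: cos θ_z = cos(55.7° − (-19.4°)) = 0.2571.
B: cos θ_z = cos(-15.9° − (-0.1°)) = 0.9622.
Ratio A/B = 0.2571 / 0.9622 = 0.2672.

0.267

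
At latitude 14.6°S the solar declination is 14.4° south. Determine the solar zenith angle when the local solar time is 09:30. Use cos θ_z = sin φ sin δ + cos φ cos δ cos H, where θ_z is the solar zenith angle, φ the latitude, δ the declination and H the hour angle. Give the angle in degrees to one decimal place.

36.3°

Hour angle H = 15° × (9.5 − 12) = -37.50°.
With φ = -14.6°, δ = -14.4°, H = -37.50°: sin φ sin δ = 0.0627, cos φ cos δ cos H = 0.7436, so cos θ_z = 0.8063.
θ_z = arccos(0.8063) = 36.26°.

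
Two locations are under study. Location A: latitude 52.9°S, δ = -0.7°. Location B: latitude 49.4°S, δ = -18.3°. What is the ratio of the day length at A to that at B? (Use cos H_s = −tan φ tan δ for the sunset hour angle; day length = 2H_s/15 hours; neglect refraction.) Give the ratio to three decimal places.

0.807

A: H_s = arccos(−tan -52.9° · tan -0.7°) = 90.93°, so 2H_s/15 = 12.1240 h.
B: H_s = arccos(−tan -49.4° · tan -18.3°) = 112.70°, so 2H_s/15 = 15.0267 h.
Ratio A/B = 12.1240 / 15.0267 = 0.8068.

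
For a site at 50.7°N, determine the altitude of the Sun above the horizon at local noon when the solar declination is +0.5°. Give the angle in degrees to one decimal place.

At local solar noon the hour angle is zero, so the elevation is 90° − |φ − δ| = 90° − |50.7° − (0.5°)| = 90° − 50.2° = 39.8°.

39.8°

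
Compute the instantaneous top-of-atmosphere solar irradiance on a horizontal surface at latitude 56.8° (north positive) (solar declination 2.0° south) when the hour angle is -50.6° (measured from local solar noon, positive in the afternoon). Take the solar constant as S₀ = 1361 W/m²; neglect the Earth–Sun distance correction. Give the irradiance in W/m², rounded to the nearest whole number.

433 W/m²

With φ = 56.8°, δ = -2.0°, H = -50.60°: sin φ sin δ = -0.0292, cos φ cos δ cos H = 0.3473, so cos θ_z = 0.3181.
Top-of-atmosphere irradiance = S₀ cos θ_z = 1361 × 0.3181 = 432.93 W/m².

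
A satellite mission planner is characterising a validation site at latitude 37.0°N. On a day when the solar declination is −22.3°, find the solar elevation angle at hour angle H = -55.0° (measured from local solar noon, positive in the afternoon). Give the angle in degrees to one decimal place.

With φ = 37.0°, δ = -22.3°, H = -55.00°: sin φ sin δ = -0.2284, cos φ cos δ cos H = 0.4238, so cos θ_z = 0.1954.
θ_z = arccos(0.1954) = 78.73°, so the elevation is 90° − 78.73° = 11.27°.

11.3°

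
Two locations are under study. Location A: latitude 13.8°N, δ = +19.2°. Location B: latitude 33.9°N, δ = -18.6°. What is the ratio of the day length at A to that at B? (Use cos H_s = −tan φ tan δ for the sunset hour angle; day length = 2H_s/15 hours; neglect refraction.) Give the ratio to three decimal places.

A: H_s = arccos(−tan 13.8° · tan 19.2°) = 94.91°, so 2H_s/15 = 12.6547 h.
B: H_s = arccos(−tan 33.9° · tan -18.6°) = 76.93°, so 2H_s/15 = 10.2573 h.
Ratio A/B = 12.6547 / 10.2573 = 1.2337.

1.234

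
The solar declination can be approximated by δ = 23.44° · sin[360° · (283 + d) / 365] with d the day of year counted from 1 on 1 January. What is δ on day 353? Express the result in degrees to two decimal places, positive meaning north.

-23.41°

360 × (283 + 353) / 365 = 627.288°; sin(627.288°) = -0.9989.
δ = 23.44 × -0.9989 = -23.414° ≈ -23.41°.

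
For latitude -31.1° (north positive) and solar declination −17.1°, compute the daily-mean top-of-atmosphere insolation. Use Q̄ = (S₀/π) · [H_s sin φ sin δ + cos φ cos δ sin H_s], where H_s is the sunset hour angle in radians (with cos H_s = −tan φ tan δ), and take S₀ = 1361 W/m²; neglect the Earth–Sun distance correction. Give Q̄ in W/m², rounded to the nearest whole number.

464 W/m²

The sunset hour angle satisfies cos H_s = −tan φ tan δ = -0.1856, giving H_s = 100.70°. In radians, H_s = 1.7575.
H_s sin φ sin δ = 1.7575 × -0.5165 × -0.2940 = 0.2669.
cos φ cos δ sin H_s = 0.8563 × 0.9558 × 0.9826 = 0.8042.
Q̄ = (1361/π) × (0.2669 + 0.8042) = 433.22 × 1.0711 = 464.02 W/m².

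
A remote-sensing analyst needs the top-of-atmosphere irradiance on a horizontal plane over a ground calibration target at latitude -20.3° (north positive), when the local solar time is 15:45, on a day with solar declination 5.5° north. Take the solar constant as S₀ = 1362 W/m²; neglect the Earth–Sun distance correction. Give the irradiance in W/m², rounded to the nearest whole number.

661 W/m²

Hour angle H = 15° × (15.75 − 12) = 56.25°.
cos θ_z = sin(-20.3°) sin(5.5°) + cos(-20.3°) cos(5.5°) cos(56.25°) = -0.0333 + 0.5187 = 0.4854.
Top-of-atmosphere irradiance = S₀ cos θ_z = 1362 × 0.4854 = 661.11 W/m².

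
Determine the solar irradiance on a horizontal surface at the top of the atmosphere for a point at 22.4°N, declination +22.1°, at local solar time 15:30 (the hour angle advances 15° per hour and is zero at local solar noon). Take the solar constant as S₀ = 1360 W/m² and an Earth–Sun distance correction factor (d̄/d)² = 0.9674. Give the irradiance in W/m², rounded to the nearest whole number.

875 W/m²

Hour angle H = 15° × (15.5 − 12) = 52.50°.
With φ = 22.4°, δ = 22.1°, H = 52.50°: sin φ sin δ = 0.1434, cos φ cos δ cos H = 0.5215, so cos θ_z = 0.6649.
Top-of-atmosphere irradiance = S₀ (d̄/d)² cos θ_z = 1360 × 0.9674 × 0.6649 = 874.78 W/m².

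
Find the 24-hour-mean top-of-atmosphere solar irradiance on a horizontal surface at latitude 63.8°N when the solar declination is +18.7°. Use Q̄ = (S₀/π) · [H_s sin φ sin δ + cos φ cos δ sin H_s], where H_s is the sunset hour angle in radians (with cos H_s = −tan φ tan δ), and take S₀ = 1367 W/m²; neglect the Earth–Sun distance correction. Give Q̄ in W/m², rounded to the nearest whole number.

cos H_s = −tan(63.8°) · tan(18.7°) = -0.6879, so H_s = arccos(-0.6879) = 133.46°. In radians, H_s = 2.3293.
H_s sin φ sin δ = 2.3293 × 0.8973 × 0.3206 = 0.6701.
cos φ cos δ sin H_s = 0.4415 × 0.9472 × 0.7259 = 0.3036.
Q̄ = (1367/π) × (0.6701 + 0.3036) = 435.13 × 0.9737 = 423.69 W/m².

424 W/m²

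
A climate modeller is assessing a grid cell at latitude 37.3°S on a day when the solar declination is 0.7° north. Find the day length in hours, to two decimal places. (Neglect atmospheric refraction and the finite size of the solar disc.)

−tan φ tan δ = −(-0.7618)(0.0122) = 0.0093; H_s = arccos(0.0093) = 89.47°.
Day length = 2 H_s / 15° h⁻¹ = 178.94° / 15 = 11.929 h.

11.93 hours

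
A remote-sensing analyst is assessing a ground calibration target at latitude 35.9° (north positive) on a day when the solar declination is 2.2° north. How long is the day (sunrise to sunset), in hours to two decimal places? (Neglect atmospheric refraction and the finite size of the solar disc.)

12.21 hours

−tan φ tan δ = −(0.7239)(0.0384) = -0.0278; H_s = arccos(-0.0278) = 91.59°.
Day length = 2 H_s / 15° h⁻¹ = 183.18° / 15 = 12.212 h.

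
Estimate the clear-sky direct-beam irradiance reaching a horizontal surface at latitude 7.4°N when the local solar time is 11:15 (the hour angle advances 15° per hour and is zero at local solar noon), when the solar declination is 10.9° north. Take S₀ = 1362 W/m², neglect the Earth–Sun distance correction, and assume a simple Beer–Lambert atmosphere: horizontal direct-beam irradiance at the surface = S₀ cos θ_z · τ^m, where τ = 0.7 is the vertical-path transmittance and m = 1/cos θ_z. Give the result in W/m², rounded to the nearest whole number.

Hour angle H = 15° × (11.25 − 12) = -11.25°.
cos θ_z = sin(7.4°) sin(10.9°) + cos(7.4°) cos(10.9°) cos(-11.25°) = 0.0244 + 0.9551 = 0.9795.
Air mass m = 1/cos θ_z = 1/0.9795 = 1.021; τ^m = 0.7^1.021 = 0.6948.
Surface direct beam = 1362 × 0.9795 × 0.6948 = 926.92 W/m².

927 W/m²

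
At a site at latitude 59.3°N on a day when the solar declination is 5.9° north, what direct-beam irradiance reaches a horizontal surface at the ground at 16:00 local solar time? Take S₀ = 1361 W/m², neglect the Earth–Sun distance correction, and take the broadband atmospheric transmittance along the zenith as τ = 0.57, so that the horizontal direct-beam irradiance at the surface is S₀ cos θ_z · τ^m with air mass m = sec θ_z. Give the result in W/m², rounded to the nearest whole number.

Hour angle H = 15° × (16 − 12) = 60.00°.
cos θ_z = sin(59.3°) sin(5.9°) + cos(59.3°) cos(5.9°) cos(60.00°) = 0.0884 + 0.2539 = 0.3423.
Air mass m = 1/cos θ_z = 1/0.3423 = 2.921; τ^m = 0.57^2.921 = 0.1936.
Surface direct beam = 1361 × 0.3423 × 0.1936 = 90.19 W/m².

90 W/m²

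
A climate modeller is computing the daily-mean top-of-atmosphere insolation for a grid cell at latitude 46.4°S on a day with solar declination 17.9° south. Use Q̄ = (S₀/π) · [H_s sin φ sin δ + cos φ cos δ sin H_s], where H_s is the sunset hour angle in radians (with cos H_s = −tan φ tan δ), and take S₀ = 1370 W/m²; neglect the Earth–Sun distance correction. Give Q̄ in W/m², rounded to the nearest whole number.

455 W/m²

cos H_s = −tan(-46.4°) · tan(-17.9°) = -0.3392, so H_s = arccos(-0.3392) = 109.83°. In radians, H_s = 1.9169.
H_s sin φ sin δ = 1.9169 × -0.7242 × -0.3074 = 0.4267.
cos φ cos δ sin H_s = 0.6896 × 0.9516 × 0.9407 = 0.6173.
Q̄ = (1370/π) × (0.4267 + 0.6173) = 436.08 × 1.0440 = 455.27 W/m².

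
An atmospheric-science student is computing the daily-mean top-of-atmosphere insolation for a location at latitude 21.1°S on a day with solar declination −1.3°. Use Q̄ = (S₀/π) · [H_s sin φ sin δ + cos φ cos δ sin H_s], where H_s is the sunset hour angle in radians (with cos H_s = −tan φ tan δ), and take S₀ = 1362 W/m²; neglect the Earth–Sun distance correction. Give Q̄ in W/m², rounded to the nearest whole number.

The sunset hour angle satisfies cos H_s = −tan φ tan δ = -0.0088, giving H_s = 90.50°. In radians, H_s = 1.5795.
H_s sin φ sin δ = 1.5795 × -0.3600 × -0.0227 = 0.0129.
cos φ cos δ sin H_s = 0.9330 × 0.9997 × 1.0000 = 0.9327.
Q̄ = (1362/π) × (0.0129 + 0.9327) = 433.54 × 0.9456 = 409.96 W/m².

410 W/m²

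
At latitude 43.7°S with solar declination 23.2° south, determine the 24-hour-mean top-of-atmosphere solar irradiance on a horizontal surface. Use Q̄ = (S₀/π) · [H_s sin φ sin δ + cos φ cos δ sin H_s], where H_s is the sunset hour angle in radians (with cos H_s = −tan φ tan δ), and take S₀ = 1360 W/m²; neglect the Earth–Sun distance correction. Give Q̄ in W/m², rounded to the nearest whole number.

cos H_s = −tan(-43.7°) · tan(-23.2°) = -0.4096, so H_s = arccos(-0.4096) = 114.18°. In radians, H_s = 1.9928.
H_s sin φ sin δ = 1.9928 × -0.6909 × -0.3939 = 0.5423.
cos φ cos δ sin H_s = 0.7230 × 0.9191 × 0.9123 = 0.6062.
Q̄ = (1360/π) × (0.5423 + 0.6062) = 432.90 × 1.1485 = 497.19 W/m².

497 W/m²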